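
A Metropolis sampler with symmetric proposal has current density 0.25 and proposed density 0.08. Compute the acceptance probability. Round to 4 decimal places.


For symmetric proposals, acceptance = min(1, pi(x*)/pi(x))
= min(1, 0.08/0.25)
= min(1, 0.32) = 0.32

0.32


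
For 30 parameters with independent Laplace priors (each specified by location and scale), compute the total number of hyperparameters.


A Laplace prior has 2 hyperparameters per parameter.
Total = 30 * 2 = 60

60


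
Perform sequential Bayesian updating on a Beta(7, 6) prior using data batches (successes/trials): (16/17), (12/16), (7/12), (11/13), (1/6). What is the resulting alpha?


Accumulate successes: 47
Posterior alpha = prior alpha + sum of successes
= 7 + 47 = 54

54


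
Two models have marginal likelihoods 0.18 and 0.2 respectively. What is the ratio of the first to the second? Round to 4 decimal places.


Evidence ratio = 0.18 / 0.2
= 0.9

0.9


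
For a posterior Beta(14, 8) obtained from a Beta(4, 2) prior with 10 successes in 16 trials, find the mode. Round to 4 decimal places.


Mode = (alpha - 1) / (alpha + beta - 2)
= 13 / 20
= 0.65

0.65


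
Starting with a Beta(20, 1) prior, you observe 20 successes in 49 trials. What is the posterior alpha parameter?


For a Beta-Binomial conjugate model:
Posterior alpha = prior alpha + number of successes
= 20 + 20 = 40

40


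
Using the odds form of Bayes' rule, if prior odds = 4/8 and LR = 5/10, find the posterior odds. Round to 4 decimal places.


Bayes' rule in odds form: posterior odds = prior odds * LR
= (4 * 5) / (8 * 10)
= 20/80 = 0.25

0.25


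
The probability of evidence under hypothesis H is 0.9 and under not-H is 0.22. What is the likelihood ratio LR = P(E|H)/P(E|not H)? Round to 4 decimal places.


LR = 0.9 / 0.22
= 4.0909

4.0909


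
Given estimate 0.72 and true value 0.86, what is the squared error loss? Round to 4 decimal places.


Squared error = (estimate - true)^2
Difference = -0.14
Loss = -0.14^2 = 0.0196

0.0196


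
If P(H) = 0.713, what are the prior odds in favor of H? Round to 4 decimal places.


Prior odds = P(H) / (1 - P(H))
= 0.713 / 0.287
= 2.4843

2.4843


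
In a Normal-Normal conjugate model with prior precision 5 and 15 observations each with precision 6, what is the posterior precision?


Posterior precision = prior precision + n * observation precision
= 5 + 15 * 6
= 5 + 90 = 95

95


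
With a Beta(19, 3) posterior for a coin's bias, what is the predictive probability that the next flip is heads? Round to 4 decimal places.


The predictive probability equals the posterior mean.
P(next = heads) = alpha / (alpha + beta)
= 19 / 22 = 0.8636

0.8636


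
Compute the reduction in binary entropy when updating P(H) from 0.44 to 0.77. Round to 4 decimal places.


H_before = -p*log2(p) - (1-p)*log2(1-p) for p=0.44: 0.9896
H_after for p=0.77: 0.778
Reduction = 0.9896 - 0.778 = 0.2116

0.2116


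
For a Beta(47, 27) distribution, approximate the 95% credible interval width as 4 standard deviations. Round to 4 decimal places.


Variance of Beta(a,b) = ab / ((a+b)^2 * (a+b+1))
= 47*27 / ((74)^2 * 75)
= 0.0031
SD = sqrt(0.0031) = 0.0556
Width = 4 * SD = 0.2223

0.2223


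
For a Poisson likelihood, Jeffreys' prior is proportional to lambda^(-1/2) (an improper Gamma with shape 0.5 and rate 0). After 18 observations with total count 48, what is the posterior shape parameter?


Jeffreys' prior for Poisson is proportional to lambda^(-1/2).
Posterior is Gamma(0.5 + S, 0 + n) = Gamma(0.5 + 48, 18).
Posterior shape = 0.5 + S = 0.5 + 48 = 48.5

48.5


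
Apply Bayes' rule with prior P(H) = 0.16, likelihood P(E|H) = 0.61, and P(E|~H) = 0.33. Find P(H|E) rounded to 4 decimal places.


Step 1: Compute marginal P(E) = P(E|H)P(H) + P(E|~H)P(~H)
= 0.61*0.16 + 0.33*0.84 = 0.3748
Step 2: P(H|E) = P(E|H)P(H)/P(E) = 0.0976/0.3748
= 0.2604

0.2604


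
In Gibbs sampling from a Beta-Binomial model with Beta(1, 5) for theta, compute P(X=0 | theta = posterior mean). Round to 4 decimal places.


Posterior mean = alpha/(alpha+beta) = 1/6 = 0.1667
P(X=0|theta=mean) = 1 - theta = 0.8333

0.8333


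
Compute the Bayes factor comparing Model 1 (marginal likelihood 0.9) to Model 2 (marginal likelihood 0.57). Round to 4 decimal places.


BF12 = marginal likelihood of M1 / marginal likelihood of M2
= 0.9/0.57
= 1.5789

1.5789


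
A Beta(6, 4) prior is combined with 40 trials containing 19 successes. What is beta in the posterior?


In conjugate updating:
beta_posterior = beta_prior + (n - k)
= 4 + (40 - 19)
= 4 + 21 = 25

25


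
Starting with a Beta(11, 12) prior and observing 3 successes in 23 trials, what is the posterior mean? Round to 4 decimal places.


Posterior parameters: alpha = 11 + 3 = 14
beta = 12 + 20 = 32
Posterior mean = alpha / (alpha + beta) = 14 / 46
= 0.3043

0.3043


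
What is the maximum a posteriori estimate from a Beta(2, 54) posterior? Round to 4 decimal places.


The MAP estimate equals the mode of the distribution.
Mode of Beta(a,b) = (a-1)/(a+b-2)
= 1/54
= 0.0185

0.0185


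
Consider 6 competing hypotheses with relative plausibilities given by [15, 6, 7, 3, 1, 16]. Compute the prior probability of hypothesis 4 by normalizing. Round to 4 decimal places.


Sum of weights = 15 + 6 + 7 + 3 + 1 + 16 = 48
Normalized prior for H4 = 3 / 48
= 0.0625

0.0625


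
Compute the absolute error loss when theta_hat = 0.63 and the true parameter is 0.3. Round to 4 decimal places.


L = |theta_hat - theta_true|
= |0.63 - 0.3| = 0.33

0.33


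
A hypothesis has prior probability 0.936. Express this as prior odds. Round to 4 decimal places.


Odds = P(H) / P(not H) = 0.936 / 0.064
= 14.625

14.625


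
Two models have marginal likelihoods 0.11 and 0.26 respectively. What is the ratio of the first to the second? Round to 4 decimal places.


Evidence ratio = 0.11 / 0.26
= 0.4231

0.4231


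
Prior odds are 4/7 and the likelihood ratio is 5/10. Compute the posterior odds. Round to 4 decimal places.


Posterior odds = prior odds * likelihood ratio
= (4/7) * (5/10)
= 20 / 70
= 0.2857

0.2857


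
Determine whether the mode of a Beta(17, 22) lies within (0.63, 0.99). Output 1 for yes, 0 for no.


First find the mode: (a-1)/(a+b-2) = 0.4324
Is 0.4324 in (0.63, 0.99)? 0

0


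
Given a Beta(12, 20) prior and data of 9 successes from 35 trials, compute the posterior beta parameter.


Number of failures = 35 - 9 = 26
Posterior beta = 20 + 26 = 46

46


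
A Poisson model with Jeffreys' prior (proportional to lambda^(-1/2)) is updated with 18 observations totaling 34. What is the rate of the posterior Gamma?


Posterior = Gamma(0.5 + S, n)
= Gamma(0.5 + 34, 18)
Posterior rate = 0 + n = 18

18.0


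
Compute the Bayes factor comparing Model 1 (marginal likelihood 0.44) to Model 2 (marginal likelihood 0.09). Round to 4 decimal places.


BF12 = marginal likelihood of M1 / marginal likelihood of M2
= 0.44/0.09
= 4.8889

4.8889


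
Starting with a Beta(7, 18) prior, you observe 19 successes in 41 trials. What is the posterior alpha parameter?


For a Beta-Binomial conjugate model:
Posterior alpha = prior alpha + number of successes
= 7 + 19 = 26

26


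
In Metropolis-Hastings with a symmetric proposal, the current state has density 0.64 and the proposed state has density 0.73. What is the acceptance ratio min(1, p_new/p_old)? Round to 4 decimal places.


Ratio = p_new / p_old = 0.73 / 0.64 = 1.1406
Acceptance = min(1, 1.1406) = 1.0

1.0


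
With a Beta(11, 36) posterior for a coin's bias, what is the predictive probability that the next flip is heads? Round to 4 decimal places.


The predictive probability equals the posterior mean.
P(next = heads) = alpha / (alpha + beta)
= 11 / 47 = 0.234

0.234


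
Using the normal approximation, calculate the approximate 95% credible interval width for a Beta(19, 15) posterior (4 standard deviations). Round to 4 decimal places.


Var(Beta) = 19*15/(34^2 * 35) = 0.007
SD = 0.0839
Width ~ 4*SD = 0.3357

0.3357


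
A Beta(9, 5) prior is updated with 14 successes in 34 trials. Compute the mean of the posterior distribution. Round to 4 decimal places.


After update: Beta(23, 25)
Mean = 23 / (23 + 25) = 23 / 48
= 0.4792

0.4792


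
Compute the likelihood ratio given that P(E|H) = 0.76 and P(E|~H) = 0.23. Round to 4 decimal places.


LR = P(E|H) / P(E|~H)
= 0.76 / 0.23 = 3.3043

3.3043


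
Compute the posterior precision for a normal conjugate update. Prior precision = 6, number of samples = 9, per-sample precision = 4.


tau_post = tau_0 + n * tau
= 6 + 9 * 4 = 42

42


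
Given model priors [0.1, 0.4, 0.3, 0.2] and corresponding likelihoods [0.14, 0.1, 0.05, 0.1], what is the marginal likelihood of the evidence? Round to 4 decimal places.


P(E) = sum_i P(M_i) P(E|M_i)
= 0.014 + 0.04 + 0.015 + 0.02
= 0.089

0.089


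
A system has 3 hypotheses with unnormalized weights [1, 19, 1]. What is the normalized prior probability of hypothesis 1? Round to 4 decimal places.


The normalized prior is the weight divided by the total.
Total weight = 21
P(H1) = 1 / 21 = 0.0476

0.0476


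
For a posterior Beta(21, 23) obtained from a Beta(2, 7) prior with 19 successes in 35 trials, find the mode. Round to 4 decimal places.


Mode = (alpha - 1) / (alpha + beta - 2)
= 20 / 42
= 0.4762

0.4762


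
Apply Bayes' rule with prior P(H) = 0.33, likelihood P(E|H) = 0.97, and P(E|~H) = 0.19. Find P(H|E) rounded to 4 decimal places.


Step 1: Compute marginal P(E) = P(E|H)P(H) + P(E|~H)P(~H)
= 0.97*0.33 + 0.19*0.67 = 0.4474
Step 2: P(H|E) = P(E|H)P(H)/P(E) = 0.3201/0.4474
= 0.7155

0.7155


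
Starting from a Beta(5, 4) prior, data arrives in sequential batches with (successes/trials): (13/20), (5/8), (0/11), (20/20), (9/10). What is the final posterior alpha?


In sequential Bayesian updating, we sum all successes.
Total successes = 47
Final alpha = 5 + 47 = 52

52


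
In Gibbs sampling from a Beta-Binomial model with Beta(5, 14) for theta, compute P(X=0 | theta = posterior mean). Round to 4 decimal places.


Posterior mean = alpha/(alpha+beta) = 5/19 = 0.2632
P(X=0|theta=mean) = 1 - theta = 0.7368

0.7368


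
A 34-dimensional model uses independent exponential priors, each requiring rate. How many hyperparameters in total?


Per parameter: 1 (rate).
Total = 34 * 1 = 34

34


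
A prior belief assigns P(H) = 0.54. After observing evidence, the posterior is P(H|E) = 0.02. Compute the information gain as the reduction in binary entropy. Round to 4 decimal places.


H(prior) = -0.54*log2(0.54) - 0.46*log2(0.46)
= 0.9954
H(post) = -0.02*log2(0.02) - 0.98*log2(0.98)
= 0.1414
IG = 0.9954 - 0.1414 = 0.8539

0.8539


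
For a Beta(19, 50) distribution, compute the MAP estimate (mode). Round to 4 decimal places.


MAP = mode = (a-1)/(a+b-2)
= (19-1)/(19+50-2)
= 18/67 = 0.2687

0.2687


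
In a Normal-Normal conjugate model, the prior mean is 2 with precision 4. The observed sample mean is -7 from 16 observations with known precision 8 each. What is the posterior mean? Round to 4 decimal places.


Posterior precision = tau0 + n*tau = 4 + 16*8 = 132
Posterior mean = (tau0*mu0 + n*tau*xbar) / posterior_precision
= (4*2 + 16*8*-7) / 132
= -888 / 132 = -6.7273

-6.7273


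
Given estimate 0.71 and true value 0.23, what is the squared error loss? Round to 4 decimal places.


Squared error = (estimate - true)^2
Difference = 0.48
Loss = 0.48^2 = 0.2304

0.2304


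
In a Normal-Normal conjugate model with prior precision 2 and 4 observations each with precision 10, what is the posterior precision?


Posterior precision = prior precision + n * observation precision
= 2 + 4 * 10
= 2 + 40 = 42

42


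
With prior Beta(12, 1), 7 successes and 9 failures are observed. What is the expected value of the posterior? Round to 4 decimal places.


Posterior = Beta(19, 10)
E[theta] = alpha/(alpha+beta)
= 19/29 = 0.6552

0.6552


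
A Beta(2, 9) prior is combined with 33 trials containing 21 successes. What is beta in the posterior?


In conjugate updating:
beta_posterior = beta_prior + (n - k)
= 9 + (33 - 21)
= 9 + 12 = 21

21


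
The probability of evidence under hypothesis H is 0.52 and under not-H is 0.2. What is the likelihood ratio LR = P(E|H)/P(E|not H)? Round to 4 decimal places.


LR = 0.52 / 0.2
= 2.6

2.6


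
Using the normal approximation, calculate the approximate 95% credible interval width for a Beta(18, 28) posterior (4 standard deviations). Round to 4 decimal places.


Var(Beta) = 18*28/(46^2 * 47) = 0.0051
SD = 0.0712
Width ~ 4*SD = 0.2848

0.2848


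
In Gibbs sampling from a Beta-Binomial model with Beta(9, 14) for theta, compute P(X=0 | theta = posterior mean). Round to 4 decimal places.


Posterior mean = alpha/(alpha+beta) = 9/23 = 0.3913
P(X=0|theta=mean) = 1 - theta = 0.6087

0.6087


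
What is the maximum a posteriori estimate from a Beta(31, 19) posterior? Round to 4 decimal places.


The MAP estimate equals the mode of the distribution.
Mode of Beta(a,b) = (a-1)/(a+b-2)
= 30/48
= 0.625

0.625


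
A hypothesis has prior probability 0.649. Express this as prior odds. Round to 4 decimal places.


Odds = P(H) / P(not H) = 0.649 / 0.351
= 1.849

1.849


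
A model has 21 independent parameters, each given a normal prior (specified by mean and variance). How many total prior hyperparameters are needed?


Each normal prior needs 2 hyperparameters (mean and variance).
Total = 2 * 21 = 42

42


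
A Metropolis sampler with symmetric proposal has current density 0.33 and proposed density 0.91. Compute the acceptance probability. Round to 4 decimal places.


For symmetric proposals, acceptance = min(1, pi(x*)/pi(x))
= min(1, 0.91/0.33)
= min(1, 2.7576) = 1.0

1.0


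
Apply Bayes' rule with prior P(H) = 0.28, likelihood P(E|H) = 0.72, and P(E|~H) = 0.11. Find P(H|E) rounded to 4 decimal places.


Step 1: Compute marginal P(E) = P(E|H)P(H) + P(E|~H)P(~H)
= 0.72*0.28 + 0.11*0.72 = 0.2808
Step 2: P(H|E) = P(E|H)P(H)/P(E) = 0.2016/0.2808
= 0.7179

0.7179


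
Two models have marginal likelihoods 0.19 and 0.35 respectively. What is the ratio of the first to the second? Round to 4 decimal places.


Evidence ratio = 0.19 / 0.35
= 0.5429

0.5429


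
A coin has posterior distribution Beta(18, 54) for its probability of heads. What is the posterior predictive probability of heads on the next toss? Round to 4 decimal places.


Posterior predictive = E[theta] = alpha/(alpha+beta)
= 18/72
= 0.25

0.25


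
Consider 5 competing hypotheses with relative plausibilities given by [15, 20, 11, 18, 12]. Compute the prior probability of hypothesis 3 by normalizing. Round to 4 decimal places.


Sum of weights = 15 + 20 + 11 + 18 + 12 = 76
Normalized prior for H3 = 11 / 76
= 0.1447

0.1447


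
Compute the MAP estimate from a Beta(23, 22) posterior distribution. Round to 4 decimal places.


MAP = mode of Beta distribution
= (alpha - 1)/(alpha + beta - 2)
= (23-1)/(23+22-2)
= 22/43 = 0.5116

0.5116


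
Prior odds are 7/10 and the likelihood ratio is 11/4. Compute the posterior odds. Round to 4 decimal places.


Posterior odds = prior odds * likelihood ratio
= (7/10) * (11/4)
= 77 / 40
= 1.925

1.925


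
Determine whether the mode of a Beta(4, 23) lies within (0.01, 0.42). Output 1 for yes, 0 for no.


First find the mode: (a-1)/(a+b-2) = 0.12
Is 0.12 in (0.01, 0.42)? 1

1


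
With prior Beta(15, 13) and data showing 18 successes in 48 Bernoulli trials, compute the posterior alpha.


Conjugate update: alpha_posterior = alpha_prior + k
= 15 + 18 = 33

33


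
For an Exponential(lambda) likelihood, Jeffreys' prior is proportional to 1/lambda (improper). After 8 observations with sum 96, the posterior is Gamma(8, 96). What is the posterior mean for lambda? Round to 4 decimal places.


Posterior = Gamma(n, sum_x) = Gamma(8, 96)
Posterior mean = shape/rate = 8/96
= 0.0833

0.0833


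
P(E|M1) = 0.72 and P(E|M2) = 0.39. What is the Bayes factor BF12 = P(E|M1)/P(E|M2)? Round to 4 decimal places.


Bayes factor BF12 = P(E|M1) / P(E|M2)
= 0.72 / 0.39
= 1.8462

1.8462


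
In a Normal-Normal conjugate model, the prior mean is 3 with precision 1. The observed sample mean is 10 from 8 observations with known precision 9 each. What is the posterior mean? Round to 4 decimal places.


Posterior precision = tau0 + n*tau = 1 + 8*9 = 73
Posterior mean = (tau0*mu0 + n*tau*xbar) / posterior_precision
= (1*3 + 8*9*10) / 73
= 723 / 73 = 9.9041

9.9041


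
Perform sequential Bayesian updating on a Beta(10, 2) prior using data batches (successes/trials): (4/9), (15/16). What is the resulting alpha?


Accumulate successes: 19
Posterior alpha = prior alpha + sum of successes
= 10 + 19 = 29

29


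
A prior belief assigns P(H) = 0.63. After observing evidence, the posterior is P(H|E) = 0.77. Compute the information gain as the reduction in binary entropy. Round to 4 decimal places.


H(prior) = -0.63*log2(0.63) - 0.37*log2(0.37)
= 0.9507
H(post) = -0.77*log2(0.77) - 0.23*log2(0.23)
= 0.778
IG = 0.9507 - 0.778 = 0.1727

0.1727


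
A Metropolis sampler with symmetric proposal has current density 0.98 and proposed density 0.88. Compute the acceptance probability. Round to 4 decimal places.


For symmetric proposals, acceptance = min(1, pi(x*)/pi(x))
= min(1, 0.88/0.98)
= min(1, 0.898) = 0.898

0.898


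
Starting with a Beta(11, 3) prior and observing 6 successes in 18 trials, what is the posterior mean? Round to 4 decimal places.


Posterior parameters: alpha = 11 + 6 = 17
beta = 3 + 12 = 15
Posterior mean = alpha / (alpha + beta) = 17 / 32
= 0.5312

0.5312


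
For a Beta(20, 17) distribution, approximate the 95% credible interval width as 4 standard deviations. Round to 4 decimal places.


Variance of Beta(a,b) = ab / ((a+b)^2 * (a+b+1))
= 20*17 / ((37)^2 * 38)
= 0.0065
SD = sqrt(0.0065) = 0.0808
Width = 4 * SD = 0.3234

0.3234


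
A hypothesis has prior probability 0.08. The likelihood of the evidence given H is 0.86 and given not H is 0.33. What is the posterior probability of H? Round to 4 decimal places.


Using Bayes' theorem:
P(E) = 0.08 * 0.86 + 0.92 * 0.33
P(E) = 0.3724
P(H|E) = (0.08 * 0.86) / 0.3724 = 0.1847

0.1847


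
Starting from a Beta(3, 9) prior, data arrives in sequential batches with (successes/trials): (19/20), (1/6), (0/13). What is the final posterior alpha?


In sequential Bayesian updating, we sum all successes.
Total successes = 20
Final alpha = 3 + 20 = 23

23


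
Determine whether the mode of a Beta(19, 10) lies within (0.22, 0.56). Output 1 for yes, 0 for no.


First find the mode: (a-1)/(a+b-2) = 0.6667
Is 0.6667 in (0.22, 0.56)? 0

0


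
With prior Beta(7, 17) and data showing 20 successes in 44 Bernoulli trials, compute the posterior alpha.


Conjugate update: alpha_posterior = alpha_prior + k
= 7 + 20 = 27

27


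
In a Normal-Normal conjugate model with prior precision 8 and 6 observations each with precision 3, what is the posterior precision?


Posterior precision = prior precision + n * observation precision
= 8 + 6 * 3
= 8 + 18 = 26

26


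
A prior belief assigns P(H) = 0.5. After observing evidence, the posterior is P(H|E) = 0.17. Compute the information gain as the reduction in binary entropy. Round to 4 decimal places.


H(prior) = -0.5*log2(0.5) - 0.5*log2(0.5)
= 1.0
H(post) = -0.17*log2(0.17) - 0.83*log2(0.83)
= 0.6577
IG = 1.0 - 0.6577 = 0.3423

0.3423


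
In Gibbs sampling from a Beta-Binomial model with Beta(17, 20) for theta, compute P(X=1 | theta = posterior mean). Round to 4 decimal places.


Posterior mean = alpha/(alpha+beta) = 17/37 = 0.4595
P(X=1|theta=mean) = theta = 0.4595

0.4595


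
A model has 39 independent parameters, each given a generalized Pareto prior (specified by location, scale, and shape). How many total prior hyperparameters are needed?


Each generalized Pareto prior needs 3 hyperparameters (location, scale, and shape).
Total = 3 * 39 = 117

117


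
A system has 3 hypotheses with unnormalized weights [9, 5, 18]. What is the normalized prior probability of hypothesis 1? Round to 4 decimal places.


The normalized prior is the weight divided by the total.
Total weight = 32
P(H1) = 9 / 32 = 0.2812

0.2812


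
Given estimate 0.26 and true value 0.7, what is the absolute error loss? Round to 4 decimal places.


Absolute error = |estimate - true|
= |-0.44| = 0.44

0.44


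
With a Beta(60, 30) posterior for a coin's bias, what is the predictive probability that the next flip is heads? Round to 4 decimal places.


The predictive probability equals the posterior mean.
P(next = heads) = alpha / (alpha + beta)
= 60 / 90 = 0.6667

0.6667


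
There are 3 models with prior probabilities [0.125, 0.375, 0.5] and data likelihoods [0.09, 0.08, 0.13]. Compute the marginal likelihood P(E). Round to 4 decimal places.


P(E) = sum over models of P(M_i) * P(E|M_i)
= 0.125*0.09 + 0.375*0.08 + 0.5*0.13
= 0.1062

0.1062


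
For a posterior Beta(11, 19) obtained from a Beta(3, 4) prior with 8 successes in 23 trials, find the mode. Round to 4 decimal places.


Mode = (alpha - 1) / (alpha + beta - 2)
= 10 / 28
= 0.3571

0.3571


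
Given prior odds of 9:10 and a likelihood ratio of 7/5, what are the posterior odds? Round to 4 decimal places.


Posterior odds = prior odds * LR
Prior odds = 9/10 = 0.9
LR = 7/5 = 1.4
Posterior odds = 0.9 * 1.4 = 1.26

1.26


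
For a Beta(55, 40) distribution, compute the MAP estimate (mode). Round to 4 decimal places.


MAP = mode = (a-1)/(a+b-2)
= (55-1)/(55+40-2)
= 54/93 = 0.5806

0.5806


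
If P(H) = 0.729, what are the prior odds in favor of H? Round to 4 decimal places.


Prior odds = P(H) / (1 - P(H))
= 0.729 / 0.271
= 2.69

2.69


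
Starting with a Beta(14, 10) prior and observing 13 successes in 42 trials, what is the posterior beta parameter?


Posterior beta = prior beta + failures
Failures = 42 - 13 = 29
beta_post = 10 + 29 = 39

39


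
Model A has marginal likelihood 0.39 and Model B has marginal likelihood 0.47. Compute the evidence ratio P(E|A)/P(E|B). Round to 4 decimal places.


Evidence ratio = P(E|A) / P(E|B)
= 0.39 / 0.47
= 0.8298

0.8298


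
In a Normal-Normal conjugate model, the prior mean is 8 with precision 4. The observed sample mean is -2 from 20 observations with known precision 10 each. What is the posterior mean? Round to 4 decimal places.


Posterior precision = tau0 + n*tau = 4 + 20*10 = 204
Posterior mean = (tau0*mu0 + n*tau*xbar) / posterior_precision
= (4*8 + 20*10*-2) / 204
= -368 / 204 = -1.8039

-1.8039


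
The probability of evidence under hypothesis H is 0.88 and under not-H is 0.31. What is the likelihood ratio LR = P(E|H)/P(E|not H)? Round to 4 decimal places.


LR = 0.88 / 0.31
= 2.8387

2.8387


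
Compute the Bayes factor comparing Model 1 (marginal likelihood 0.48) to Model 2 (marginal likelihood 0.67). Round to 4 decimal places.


BF12 = marginal likelihood of M1 / marginal likelihood of M2
= 0.48/0.67
= 0.7164

0.7164


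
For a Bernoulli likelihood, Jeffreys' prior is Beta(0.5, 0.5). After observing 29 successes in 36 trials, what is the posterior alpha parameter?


Jeffreys' prior for Bernoulli is Beta(0.5, 0.5).
Posterior is Beta(0.5 + k, 0.5 + n - k).
Posterior alpha = 0.5 + k = 0.5 + 29 = 29.5

29.5


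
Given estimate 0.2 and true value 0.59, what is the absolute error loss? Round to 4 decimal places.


Absolute error = |estimate - true|
= |-0.39| = 0.39

0.39


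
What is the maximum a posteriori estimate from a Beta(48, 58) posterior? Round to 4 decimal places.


The MAP estimate equals the mode of the distribution.
Mode of Beta(a,b) = (a-1)/(a+b-2)
= 47/104
= 0.4519

0.4519


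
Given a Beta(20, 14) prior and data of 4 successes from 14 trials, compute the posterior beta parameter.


Number of failures = 14 - 4 = 10
Posterior beta = 14 + 10 = 24

24


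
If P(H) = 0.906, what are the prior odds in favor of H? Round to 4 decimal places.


Prior odds = P(H) / (1 - P(H))
= 0.906 / 0.094
= 9.6383

9.6383


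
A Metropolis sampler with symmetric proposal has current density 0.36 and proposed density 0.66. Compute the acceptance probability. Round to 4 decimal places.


For symmetric proposals, acceptance = min(1, pi(x*)/pi(x))
= min(1, 0.66/0.36)
= min(1, 1.8333) = 1.0

1.0


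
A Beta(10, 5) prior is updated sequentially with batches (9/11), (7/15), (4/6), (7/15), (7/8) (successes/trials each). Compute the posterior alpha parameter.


Sequential conjugate updating is equivalent to a single batch update.
Total successes across all batches = 34
alpha_posterior = alpha_prior + total_successes = 10 + 34
= 44

44


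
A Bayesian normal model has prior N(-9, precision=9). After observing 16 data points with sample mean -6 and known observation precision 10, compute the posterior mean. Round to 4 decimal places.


Posterior mean = (prior_precision * prior_mean + n * data_precision * data_mean) / (prior_precision + n * data_precision)
Numerator = 9*-9 + 16*10*-6 = -1041
Denominator = 9 + 16*10 = 169
Posterior mean = -6.1598

-6.1598


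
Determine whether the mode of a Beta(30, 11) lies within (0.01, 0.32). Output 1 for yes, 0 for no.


First find the mode: (a-1)/(a+b-2) = 0.7436
Is 0.7436 in (0.01, 0.32)? 0

0


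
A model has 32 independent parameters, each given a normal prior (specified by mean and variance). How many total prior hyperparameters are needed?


Each normal prior needs 2 hyperparameters (mean and variance).
Total = 2 * 32 = 64

64


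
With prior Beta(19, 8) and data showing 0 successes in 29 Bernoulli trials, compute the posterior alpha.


Conjugate update: alpha_posterior = alpha_prior + k
= 19 + 0 = 19

19


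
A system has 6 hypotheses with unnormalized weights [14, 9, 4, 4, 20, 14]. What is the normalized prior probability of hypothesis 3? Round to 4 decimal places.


The normalized prior is the weight divided by the total.
Total weight = 65
P(H3) = 4 / 65 = 0.0615

0.0615


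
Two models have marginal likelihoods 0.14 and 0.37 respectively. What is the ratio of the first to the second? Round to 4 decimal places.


Evidence ratio = 0.14 / 0.37
= 0.3784

0.3784


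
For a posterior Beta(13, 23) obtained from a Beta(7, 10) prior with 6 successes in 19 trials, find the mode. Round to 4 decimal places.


Mode = (alpha - 1) / (alpha + beta - 2)
= 12 / 34
= 0.3529

0.3529


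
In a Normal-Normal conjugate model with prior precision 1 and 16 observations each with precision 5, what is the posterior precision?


Posterior precision = prior precision + n * observation precision
= 1 + 16 * 5
= 1 + 80 = 81

81


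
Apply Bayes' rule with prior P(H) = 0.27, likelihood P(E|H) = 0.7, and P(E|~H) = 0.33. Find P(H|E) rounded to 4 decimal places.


Step 1: Compute marginal P(E) = P(E|H)P(H) + P(E|~H)P(~H)
= 0.7*0.27 + 0.33*0.73 = 0.4299
Step 2: P(H|E) = P(E|H)P(H)/P(E) = 0.189/0.4299
= 0.4396

0.4396


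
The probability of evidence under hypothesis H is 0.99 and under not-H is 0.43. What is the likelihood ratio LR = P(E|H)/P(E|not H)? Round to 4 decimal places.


LR = 0.99 / 0.43
= 2.3023

2.3023


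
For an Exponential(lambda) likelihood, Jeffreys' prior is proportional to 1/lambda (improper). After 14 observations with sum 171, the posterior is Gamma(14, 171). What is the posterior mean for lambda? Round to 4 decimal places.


Posterior = Gamma(n, sum_x) = Gamma(14, 171)
Posterior mean = shape/rate = 14/171
= 0.0819

0.0819


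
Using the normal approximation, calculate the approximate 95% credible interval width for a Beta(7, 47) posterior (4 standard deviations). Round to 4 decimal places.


Var(Beta) = 7*47/(54^2 * 55) = 0.0021
SD = 0.0453
Width ~ 4*SD = 0.1812

0.1812


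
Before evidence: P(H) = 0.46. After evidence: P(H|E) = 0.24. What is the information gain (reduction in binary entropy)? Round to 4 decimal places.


Prior entropy = 0.9954
Posterior entropy = 0.795
Information gain = 0.9954 - 0.795 = 0.2003

0.2003


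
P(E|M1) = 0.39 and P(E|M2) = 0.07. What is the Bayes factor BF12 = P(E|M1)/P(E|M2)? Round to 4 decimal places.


Bayes factor BF12 = P(E|M1) / P(E|M2)
= 0.39 / 0.07
= 5.5714

5.5714


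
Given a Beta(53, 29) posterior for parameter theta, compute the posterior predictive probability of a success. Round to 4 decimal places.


For a Beta-Bernoulli model, the predictive probability is the mean:
P(success) = 53/(53+29) = 53/82 = 0.6463

0.6463


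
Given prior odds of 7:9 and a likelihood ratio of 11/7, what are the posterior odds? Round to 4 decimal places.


Posterior odds = prior odds * LR
Prior odds = 7/9 = 0.7778
LR = 11/7 = 1.5714
Posterior odds = 0.7778 * 1.5714 = 1.2222

1.2222


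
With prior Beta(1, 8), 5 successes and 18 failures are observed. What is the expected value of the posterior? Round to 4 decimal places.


Posterior = Beta(6, 26)
E[theta] = alpha/(alpha+beta)
= 6/32 = 0.1875

0.1875


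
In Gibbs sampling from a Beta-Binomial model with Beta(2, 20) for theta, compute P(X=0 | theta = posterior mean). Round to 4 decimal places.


Posterior mean = alpha/(alpha+beta) = 2/22 = 0.0909
P(X=0|theta=mean) = 1 - theta = 0.9091

0.9091


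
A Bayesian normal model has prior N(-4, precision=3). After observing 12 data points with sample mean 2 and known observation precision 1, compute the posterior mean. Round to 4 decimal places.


Posterior mean = (prior_precision * prior_mean + n * data_precision * data_mean) / (prior_precision + n * data_precision)
Numerator = 3*-4 + 12*1*2 = 12
Denominator = 3 + 12*1 = 15
Posterior mean = 0.8

0.8


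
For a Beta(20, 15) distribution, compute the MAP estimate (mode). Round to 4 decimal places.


MAP = mode = (a-1)/(a+b-2)
= (20-1)/(20+15-2)
= 19/33 = 0.5758

0.5758


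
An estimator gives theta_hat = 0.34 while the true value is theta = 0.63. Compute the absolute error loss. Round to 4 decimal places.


The absolute error loss is |theta_hat - theta|
= |0.34 - 0.63|
= 0.29

0.29


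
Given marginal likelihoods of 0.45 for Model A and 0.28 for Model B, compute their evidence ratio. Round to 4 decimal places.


Ratio = ML(A) / ML(B) = 0.45/0.28
= 1.6071

1.6071


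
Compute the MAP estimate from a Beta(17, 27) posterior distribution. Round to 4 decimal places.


MAP = mode of Beta distribution
= (alpha - 1)/(alpha + beta - 2)
= (17-1)/(17+27-2)
= 16/42 = 0.381

0.381


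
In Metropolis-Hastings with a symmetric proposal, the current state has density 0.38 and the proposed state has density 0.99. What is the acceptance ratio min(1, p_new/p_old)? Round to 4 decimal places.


Ratio = p_new / p_old = 0.99 / 0.38 = 2.6053
Acceptance = min(1, 2.6053) = 1.0

1.0


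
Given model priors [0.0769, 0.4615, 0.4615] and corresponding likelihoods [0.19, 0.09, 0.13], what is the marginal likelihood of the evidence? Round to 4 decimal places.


P(E) = sum_i P(M_i) P(E|M_i)
= 0.0146 + 0.0415 + 0.06
= 0.1161

0.1161


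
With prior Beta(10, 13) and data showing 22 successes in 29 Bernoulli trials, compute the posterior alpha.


Conjugate update: alpha_posterior = alpha_prior + k
= 10 + 22 = 32

32


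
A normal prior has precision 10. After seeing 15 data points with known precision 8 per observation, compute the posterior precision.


In the conjugate normal model, precisions add:
tau_posterior = tau_prior + n * tau_data
= 10 + 15*8 = 130

130


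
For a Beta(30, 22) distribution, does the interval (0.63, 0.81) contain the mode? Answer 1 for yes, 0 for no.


Mode of Beta(a,b) = (a-1)/(a+b-2)
= (30-1)/(30+22-2) = 0.58
Check: 0.63 <= 0.58 <= 0.81?
Result: 0

0


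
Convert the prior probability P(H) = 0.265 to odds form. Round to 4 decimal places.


P(not H) = 1 - 0.265 = 0.735
Odds = 0.265 / 0.735 = 0.3605

0.3605


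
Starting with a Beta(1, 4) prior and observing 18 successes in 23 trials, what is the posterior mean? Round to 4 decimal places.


Posterior parameters: alpha = 1 + 18 = 19
beta = 4 + 5 = 9
Posterior mean = alpha / (alpha + beta) = 19 / 28
= 0.6786

0.6786


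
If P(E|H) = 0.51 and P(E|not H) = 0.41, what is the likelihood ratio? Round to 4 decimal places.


Likelihood ratio = P(E|H) / P(E|not H)
= 0.51 / 0.41
= 1.2439

1.2439


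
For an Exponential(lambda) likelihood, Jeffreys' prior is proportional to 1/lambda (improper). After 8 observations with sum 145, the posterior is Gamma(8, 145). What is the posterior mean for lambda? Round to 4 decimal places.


Posterior = Gamma(n, sum_x) = Gamma(8, 145)
Posterior mean = shape/rate = 8/145
= 0.0552

0.0552


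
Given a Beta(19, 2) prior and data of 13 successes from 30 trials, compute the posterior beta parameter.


Number of failures = 30 - 13 = 17
Posterior beta = 2 + 17 = 19

19


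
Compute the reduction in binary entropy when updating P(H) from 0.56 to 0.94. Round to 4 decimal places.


H_before = -p*log2(p) - (1-p)*log2(1-p) for p=0.56: 0.9896
H_after for p=0.94: 0.3274
Reduction = 0.9896 - 0.3274 = 0.6621

0.6621


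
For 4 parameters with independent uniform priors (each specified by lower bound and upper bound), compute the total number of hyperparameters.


A uniform prior has 2 hyperparameters per parameter.
Total = 4 * 2 = 8

8


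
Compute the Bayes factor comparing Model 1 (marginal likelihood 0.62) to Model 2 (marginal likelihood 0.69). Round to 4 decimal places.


BF12 = marginal likelihood of M1 / marginal likelihood of M2
= 0.62/0.69
= 0.8986

0.8986


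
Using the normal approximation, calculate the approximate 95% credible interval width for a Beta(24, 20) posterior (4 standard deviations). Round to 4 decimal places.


Var(Beta) = 24*20/(44^2 * 45) = 0.0055
SD = 0.0742
Width ~ 4*SD = 0.2969

0.2969


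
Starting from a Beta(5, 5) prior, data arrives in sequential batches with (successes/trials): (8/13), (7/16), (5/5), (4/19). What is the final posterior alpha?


In sequential Bayesian updating, we sum all successes.
Total successes = 24
Final alpha = 5 + 24 = 29

29


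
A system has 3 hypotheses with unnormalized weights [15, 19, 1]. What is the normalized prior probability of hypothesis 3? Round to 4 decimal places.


The normalized prior is the weight divided by the total.
Total weight = 35
P(H3) = 1 / 35 = 0.0286

0.0286


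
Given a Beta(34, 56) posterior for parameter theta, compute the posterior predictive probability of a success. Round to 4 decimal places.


For a Beta-Bernoulli model, the predictive probability is the mean:
P(success) = 34/(34+56) = 34/90 = 0.3778

0.3778


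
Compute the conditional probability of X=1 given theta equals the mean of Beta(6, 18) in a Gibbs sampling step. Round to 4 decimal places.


Mean of Beta(6, 18) = 0.25
P(X=1 | theta=0.25) = 0.25

0.25


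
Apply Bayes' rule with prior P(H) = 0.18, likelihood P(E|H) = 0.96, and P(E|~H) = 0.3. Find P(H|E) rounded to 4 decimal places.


Step 1: Compute marginal P(E) = P(E|H)P(H) + P(E|~H)P(~H)
= 0.96*0.18 + 0.3*0.82 = 0.4188
Step 2: P(H|E) = P(E|H)P(H)/P(E) = 0.1728/0.4188
= 0.4126

0.4126


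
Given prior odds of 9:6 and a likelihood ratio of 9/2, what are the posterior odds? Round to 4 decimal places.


Posterior odds = prior odds * LR
Prior odds = 9/6 = 1.5
LR = 9/2 = 4.5
Posterior odds = 1.5 * 4.5 = 6.75

6.75


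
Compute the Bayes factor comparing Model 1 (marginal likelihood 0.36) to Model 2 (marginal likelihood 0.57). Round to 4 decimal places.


BF12 = marginal likelihood of M1 / marginal likelihood of M2
= 0.36/0.57
= 0.6316

0.6316


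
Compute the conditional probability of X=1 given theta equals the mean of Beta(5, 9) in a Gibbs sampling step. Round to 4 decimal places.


Mean of Beta(5, 9) = 0.3571
P(X=1 | theta=0.3571) = 0.3571

0.3571


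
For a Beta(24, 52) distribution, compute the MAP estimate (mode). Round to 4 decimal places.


MAP = mode = (a-1)/(a+b-2)
= (24-1)/(24+52-2)
= 23/74 = 0.3108

0.3108


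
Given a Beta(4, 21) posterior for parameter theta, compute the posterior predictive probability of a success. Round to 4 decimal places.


For a Beta-Bernoulli model, the predictive probability is the mean:
P(success) = 4/(4+21) = 4/25 = 0.16

0.16


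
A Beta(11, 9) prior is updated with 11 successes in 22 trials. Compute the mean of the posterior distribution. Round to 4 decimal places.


After update: Beta(22, 20)
Mean = 22 / (22 + 20) = 22 / 42
= 0.5238

0.5238


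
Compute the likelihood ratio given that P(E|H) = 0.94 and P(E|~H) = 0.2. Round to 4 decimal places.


LR = P(E|H) / P(E|~H)
= 0.94 / 0.2 = 4.7

4.7


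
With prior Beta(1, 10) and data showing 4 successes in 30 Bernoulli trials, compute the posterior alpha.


Conjugate update: alpha_posterior = alpha_prior + k
= 1 + 4 = 5

5


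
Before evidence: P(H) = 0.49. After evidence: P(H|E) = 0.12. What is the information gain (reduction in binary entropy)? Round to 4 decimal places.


Prior entropy = 0.9997
Posterior entropy = 0.5294
Information gain = 0.9997 - 0.5294 = 0.4704

0.4704


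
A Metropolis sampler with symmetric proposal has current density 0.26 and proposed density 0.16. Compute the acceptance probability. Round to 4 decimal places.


For symmetric proposals, acceptance = min(1, pi(x*)/pi(x))
= min(1, 0.16/0.26)
= min(1, 0.6154) = 0.6154

0.6154


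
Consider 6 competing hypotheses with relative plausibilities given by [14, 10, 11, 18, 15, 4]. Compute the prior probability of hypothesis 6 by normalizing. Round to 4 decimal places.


Sum of weights = 14 + 10 + 11 + 18 + 15 + 4 = 72
Normalized prior for H6 = 4 / 72
= 0.0556

0.0556


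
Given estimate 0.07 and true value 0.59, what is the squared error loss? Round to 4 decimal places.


Squared error = (estimate - true)^2
Difference = -0.52
Loss = -0.52^2 = 0.2704

0.2704


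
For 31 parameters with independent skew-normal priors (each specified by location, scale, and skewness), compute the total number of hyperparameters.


A skew-normal prior has 3 hyperparameters per parameter.
Total = 31 * 3 = 93

93


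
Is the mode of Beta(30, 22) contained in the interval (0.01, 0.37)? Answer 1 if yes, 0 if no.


Mode = (a-1)/(a+b-2) = 29/50 = 0.58
Interval: (0.01, 0.37)
Contains mode? 0

0


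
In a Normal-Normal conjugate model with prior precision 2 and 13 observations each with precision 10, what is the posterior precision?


Posterior precision = prior precision + n * observation precision
= 2 + 13 * 10
= 2 + 130 = 132

132


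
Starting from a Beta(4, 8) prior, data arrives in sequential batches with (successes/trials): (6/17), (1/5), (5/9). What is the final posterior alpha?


In sequential Bayesian updating, we sum all successes.
Total successes = 12
Final alpha = 4 + 12 = 16

16


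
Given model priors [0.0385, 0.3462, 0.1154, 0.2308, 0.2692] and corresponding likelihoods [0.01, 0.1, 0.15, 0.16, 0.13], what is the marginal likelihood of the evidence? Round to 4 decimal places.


P(E) = sum_i P(M_i) P(E|M_i)
= 0.0004 + 0.0346 + 0.0173 + 0.0369 + 0.035
= 0.1242

0.1242


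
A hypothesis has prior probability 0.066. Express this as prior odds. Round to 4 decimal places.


Odds = P(H) / P(not H) = 0.066 / 0.934
= 0.0707

0.0707


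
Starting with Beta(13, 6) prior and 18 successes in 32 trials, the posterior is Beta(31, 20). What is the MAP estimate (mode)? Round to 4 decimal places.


The mode of Beta(a, b) when a > 1 and b > 1 is (a-1)/(a+b-2)
= (31 - 1) / (31 + 20 - 2)
= 30 / 49
= 0.6122

0.6122


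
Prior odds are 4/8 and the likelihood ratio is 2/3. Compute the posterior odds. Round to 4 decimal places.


Posterior odds = prior odds * likelihood ratio
= (4/8) * (2/3)
= 8 / 24
= 0.3333

0.3333
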